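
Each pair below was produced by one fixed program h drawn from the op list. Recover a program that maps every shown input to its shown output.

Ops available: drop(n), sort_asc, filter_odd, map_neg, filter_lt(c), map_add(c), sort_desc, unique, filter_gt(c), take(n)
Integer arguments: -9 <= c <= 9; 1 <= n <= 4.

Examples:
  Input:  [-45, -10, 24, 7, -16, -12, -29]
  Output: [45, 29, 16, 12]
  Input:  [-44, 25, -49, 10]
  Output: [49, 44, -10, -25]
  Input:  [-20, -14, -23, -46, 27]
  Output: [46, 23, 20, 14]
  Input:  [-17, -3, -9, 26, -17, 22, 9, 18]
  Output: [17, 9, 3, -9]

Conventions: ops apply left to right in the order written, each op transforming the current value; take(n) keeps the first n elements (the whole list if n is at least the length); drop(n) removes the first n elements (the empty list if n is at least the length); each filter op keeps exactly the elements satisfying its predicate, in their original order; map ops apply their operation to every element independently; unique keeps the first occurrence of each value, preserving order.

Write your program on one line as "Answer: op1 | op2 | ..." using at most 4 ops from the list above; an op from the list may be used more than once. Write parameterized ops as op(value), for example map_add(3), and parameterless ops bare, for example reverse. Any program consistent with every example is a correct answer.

unique | sort_asc | map_neg | take(4)

Check, running the answer program on each example:
  [-45, -10, 24, 7, -16, -12, -29] -> [-45, -10, 24, 7, -16, -12, -29] -> [-45, -29, -16, -12, -10, 7, 24] -> [45, 29, 16, 12, 10, -7, -24] -> [45, 29, 16, 12]
  [-44, 25, -49, 10] -> [-44, 25, -49, 10] -> [-49, -44, 10, 25] -> [49, 44, -10, -25] -> [49, 44, -10, -25]
  [-20, -14, -23, -46, 27] -> [-20, -14, -23, -46, 27] -> [-46, -23, -20, -14, 27] -> [46, 23, 20, 14, -27] -> [46, 23, 20, 14]
  [-17, -3, -9, 26, -17, 22, 9, 18] -> [-17, -3, -9, 26, 22, 9, 18] -> [-17, -9, -3, 9, 18, 22, 26] -> [17, 9, 3, -9, -18, -22, -26] -> [17, 9, 3, -9]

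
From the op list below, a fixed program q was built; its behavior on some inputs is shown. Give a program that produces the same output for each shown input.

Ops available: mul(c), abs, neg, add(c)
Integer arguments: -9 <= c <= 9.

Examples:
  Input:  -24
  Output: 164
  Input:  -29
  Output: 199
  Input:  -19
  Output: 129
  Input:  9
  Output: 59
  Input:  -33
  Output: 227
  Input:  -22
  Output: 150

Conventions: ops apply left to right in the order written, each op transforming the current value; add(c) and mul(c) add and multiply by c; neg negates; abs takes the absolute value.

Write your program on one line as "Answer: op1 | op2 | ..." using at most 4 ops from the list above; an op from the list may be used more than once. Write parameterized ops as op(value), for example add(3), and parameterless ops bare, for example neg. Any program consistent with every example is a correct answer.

mul(7) | neg | abs | add(-4)

Check, running the answer program on each example:
  -24 -> -168 -> 168 -> 168 -> 164
  -29 -> -203 -> 203 -> 203 -> 199
  -19 -> -133 -> 133 -> 133 -> 129
  9 -> 63 -> -63 -> 63 -> 59
  -33 -> -231 -> 231 -> 231 -> 227
  -22 -> -154 -> 154 -> 154 -> 150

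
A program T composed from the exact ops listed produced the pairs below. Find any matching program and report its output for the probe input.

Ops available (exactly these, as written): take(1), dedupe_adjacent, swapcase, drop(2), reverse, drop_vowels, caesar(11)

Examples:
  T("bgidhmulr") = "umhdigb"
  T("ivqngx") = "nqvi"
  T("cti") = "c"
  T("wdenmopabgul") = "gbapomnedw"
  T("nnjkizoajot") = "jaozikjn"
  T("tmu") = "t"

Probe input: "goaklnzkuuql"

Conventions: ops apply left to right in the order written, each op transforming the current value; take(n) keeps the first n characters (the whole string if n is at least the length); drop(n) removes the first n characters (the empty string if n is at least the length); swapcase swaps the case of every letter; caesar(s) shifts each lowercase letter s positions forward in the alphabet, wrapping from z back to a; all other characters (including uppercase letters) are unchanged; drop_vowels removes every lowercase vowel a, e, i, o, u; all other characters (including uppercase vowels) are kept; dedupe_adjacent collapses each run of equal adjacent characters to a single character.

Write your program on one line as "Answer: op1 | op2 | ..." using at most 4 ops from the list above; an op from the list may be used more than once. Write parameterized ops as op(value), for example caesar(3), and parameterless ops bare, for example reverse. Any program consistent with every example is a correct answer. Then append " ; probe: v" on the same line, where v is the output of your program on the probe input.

dedupe_adjacent | reverse | drop(2) ; probe: "ukznlkaog"

Check, running the answer program on each example:
  "bgidhmulr" -> "bgidhmulr" -> "rlumhdigb" -> "umhdigb"
  "ivqngx" -> "ivqngx" -> "xgnqvi" -> "nqvi"
  "cti" -> "cti" -> "itc" -> "c"
  "wdenmopabgul" -> "wdenmopabgul" -> "lugbapomnedw" -> "gbapomnedw"
  "nnjkizoajot" -> "njkizoajot" -> "tojaozikjn" -> "jaozikjn"
  "tmu" -> "tmu" -> "umt" -> "t"
  probe: "goaklnzkuuql" -> "goaklnzkuql" -> "lqukznlkaog" -> "ukznlkaog"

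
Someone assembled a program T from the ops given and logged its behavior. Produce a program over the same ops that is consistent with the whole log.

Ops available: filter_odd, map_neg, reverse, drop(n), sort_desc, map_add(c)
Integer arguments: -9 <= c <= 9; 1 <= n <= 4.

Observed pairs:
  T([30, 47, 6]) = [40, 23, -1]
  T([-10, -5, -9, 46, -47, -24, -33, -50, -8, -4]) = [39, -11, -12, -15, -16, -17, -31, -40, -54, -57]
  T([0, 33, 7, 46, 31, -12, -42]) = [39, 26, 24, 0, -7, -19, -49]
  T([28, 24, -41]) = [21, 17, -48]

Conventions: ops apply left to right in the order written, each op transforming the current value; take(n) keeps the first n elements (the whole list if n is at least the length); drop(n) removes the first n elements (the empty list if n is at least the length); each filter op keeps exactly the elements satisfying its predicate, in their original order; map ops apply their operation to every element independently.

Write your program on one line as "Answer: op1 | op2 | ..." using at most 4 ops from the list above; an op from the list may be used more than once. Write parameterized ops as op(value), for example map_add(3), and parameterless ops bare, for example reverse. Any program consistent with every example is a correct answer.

sort_desc | map_neg | map_add(7) | map_neg

Check, running the answer program on each example:
  [30, 47, 6] -> [47, 30, 6] -> [-47, -30, -6] -> [-40, -23, 1] -> [40, 23, -1]
  [-10, -5, -9, 46, -47, -24, -33, -50, -8, -4] -> [46, -4, -5, -8, -9, -10, -24, -33, -47, -50] -> [-46, 4, 5, 8, 9, 10, 24, 33, 47, 50] -> [-39, 11, 12, 15, 16, 17, 31, 40, 54, 57] -> [39, -11, -12, -15, -16, -17, -31, -40, -54, -57]
  [0, 33, 7, 46, 31, -12, -42] -> [46, 33, 31, 7, 0, -12, -42] -> [-46, -33, -31, -7, 0, 12, 42] -> [-39, -26, -24, 0, 7, 19, 49] -> [39, 26, 24, 0, -7, -19, -49]
  [28, 24, -41] -> [28, 24, -41] -> [-28, -24, 41] -> [-21, -17, 48] -> [21, 17, -48]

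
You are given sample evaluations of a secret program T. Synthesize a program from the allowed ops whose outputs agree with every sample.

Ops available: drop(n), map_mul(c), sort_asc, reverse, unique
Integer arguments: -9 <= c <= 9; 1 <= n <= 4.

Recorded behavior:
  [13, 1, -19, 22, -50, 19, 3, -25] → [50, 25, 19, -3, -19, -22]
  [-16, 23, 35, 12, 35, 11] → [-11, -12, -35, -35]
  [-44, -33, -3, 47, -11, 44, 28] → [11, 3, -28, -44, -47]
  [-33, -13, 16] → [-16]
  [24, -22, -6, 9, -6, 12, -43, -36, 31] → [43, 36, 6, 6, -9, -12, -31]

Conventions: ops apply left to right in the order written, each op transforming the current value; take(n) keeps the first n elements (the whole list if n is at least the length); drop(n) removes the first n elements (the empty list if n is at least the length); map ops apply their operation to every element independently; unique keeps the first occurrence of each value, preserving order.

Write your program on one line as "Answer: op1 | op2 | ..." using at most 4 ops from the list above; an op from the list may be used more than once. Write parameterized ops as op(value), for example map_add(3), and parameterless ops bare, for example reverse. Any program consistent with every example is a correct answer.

drop(2) | reverse | sort_asc | map_mul(-1)

Check, running the answer program on each example:
  [13, 1, -19, 22, -50, 19, 3, -25] -> [-19, 22, -50, 19, 3, -25] -> [-25, 3, 19, -50, 22, -19] -> [-50, -25, -19, 3, 19, 22] -> [50, 25, 19, -3, -19, -22]
  [-16, 23, 35, 12, 35, 11] -> [35, 12, 35, 11] -> [11, 35, 12, 35] -> [11, 12, 35, 35] -> [-11, -12, -35, -35]
  [-44, -33, -3, 47, -11, 44, 28] -> [-3, 47, -11, 44, 28] -> [28, 44, -11, 47, -3] -> [-11, -3, 28, 44, 47] -> [11, 3, -28, -44, -47]
  [-33, -13, 16] -> [16] -> [16] -> [16] -> [-16]
  [24, -22, -6, 9, -6, 12, -43, -36, 31] -> [-6, 9, -6, 12, -43, -36, 31] -> [31, -36, -43, 12, -6, 9, -6] -> [-43, -36, -6, -6, 9, 12, 31] -> [43, 36, 6, 6, -9, -12, -31]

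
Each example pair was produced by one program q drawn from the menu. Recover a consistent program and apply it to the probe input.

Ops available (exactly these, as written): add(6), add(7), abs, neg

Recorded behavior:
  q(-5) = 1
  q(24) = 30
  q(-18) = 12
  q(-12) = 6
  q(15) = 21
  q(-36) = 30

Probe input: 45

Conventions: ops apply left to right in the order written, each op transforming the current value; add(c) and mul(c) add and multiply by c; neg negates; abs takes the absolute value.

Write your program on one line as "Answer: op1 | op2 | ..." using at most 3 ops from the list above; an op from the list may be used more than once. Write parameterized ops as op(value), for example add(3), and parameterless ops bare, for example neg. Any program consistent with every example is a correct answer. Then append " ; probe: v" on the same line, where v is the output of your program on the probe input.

add(6) | abs ; probe: 51

Check, running the answer program on each example:
  -5 -> 1 -> 1
  24 -> 30 -> 30
  -18 -> -12 -> 12
  -12 -> -6 -> 6
  15 -> 21 -> 21
  -36 -> -30 -> 30
  probe: 45 -> 51 -> 51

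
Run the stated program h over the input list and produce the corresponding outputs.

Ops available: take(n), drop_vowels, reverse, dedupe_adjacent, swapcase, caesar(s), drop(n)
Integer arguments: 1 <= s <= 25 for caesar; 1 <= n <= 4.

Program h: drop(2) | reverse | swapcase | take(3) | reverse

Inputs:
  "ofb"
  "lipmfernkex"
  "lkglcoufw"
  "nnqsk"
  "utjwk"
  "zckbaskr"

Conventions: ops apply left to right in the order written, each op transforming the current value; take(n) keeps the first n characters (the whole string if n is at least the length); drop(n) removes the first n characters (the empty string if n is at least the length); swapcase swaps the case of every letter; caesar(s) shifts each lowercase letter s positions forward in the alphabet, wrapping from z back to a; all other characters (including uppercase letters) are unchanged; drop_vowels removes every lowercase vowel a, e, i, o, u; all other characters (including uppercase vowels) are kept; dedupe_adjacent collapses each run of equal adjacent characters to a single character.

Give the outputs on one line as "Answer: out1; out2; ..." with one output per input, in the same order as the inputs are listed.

Execution, op by op:
  "ofb" -> "b" -> "b" -> "B" -> "B" -> "B"
  "lipmfernkex" -> "pmfernkex" -> "xeknrefmp" -> "XEKNREFMP" -> "XEK" -> "KEX"
  "lkglcoufw" -> "glcoufw" -> "wfuoclg" -> "WFUOCLG" -> "WFU" -> "UFW"
  "nnqsk" -> "qsk" -> "ksq" -> "KSQ" -> "KSQ" -> "QSK"
  "utjwk" -> "jwk" -> "kwj" -> "KWJ" -> "KWJ" -> "JWK"
  "zckbaskr" -> "kbaskr" -> "rksabk" -> "RKSABK" -> "RKS" -> "SKR"

"B"; "KEX"; "UFW"; "QSK"; "JWK"; "SKR"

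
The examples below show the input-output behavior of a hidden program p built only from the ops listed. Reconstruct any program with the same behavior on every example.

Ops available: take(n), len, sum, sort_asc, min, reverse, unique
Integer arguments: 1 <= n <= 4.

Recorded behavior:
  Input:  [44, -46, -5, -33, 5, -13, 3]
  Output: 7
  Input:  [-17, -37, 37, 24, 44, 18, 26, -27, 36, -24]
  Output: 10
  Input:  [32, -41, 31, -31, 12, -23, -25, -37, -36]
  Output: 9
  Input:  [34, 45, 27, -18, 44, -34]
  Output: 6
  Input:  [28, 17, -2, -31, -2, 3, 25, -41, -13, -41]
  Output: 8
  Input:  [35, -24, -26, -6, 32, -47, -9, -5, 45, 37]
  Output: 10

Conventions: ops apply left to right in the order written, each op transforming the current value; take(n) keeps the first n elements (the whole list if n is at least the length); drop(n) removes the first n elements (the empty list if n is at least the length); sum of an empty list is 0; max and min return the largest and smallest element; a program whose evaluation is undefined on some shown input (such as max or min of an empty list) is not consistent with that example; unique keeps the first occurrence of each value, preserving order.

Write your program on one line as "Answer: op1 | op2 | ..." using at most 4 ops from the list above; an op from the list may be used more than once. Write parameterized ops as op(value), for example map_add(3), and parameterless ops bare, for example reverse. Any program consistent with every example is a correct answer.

unique | reverse | len

Check, running the answer program on each example:
  [44, -46, -5, -33, 5, -13, 3] -> [44, -46, -5, -33, 5, -13, 3] -> [3, -13, 5, -33, -5, -46, 44] -> 7
  [-17, -37, 37, 24, 44, 18, 26, -27, 36, -24] -> [-17, -37, 37, 24, 44, 18, 26, -27, 36, -24] -> [-24, 36, -27, 26, 18, 44, 24, 37, -37, -17] -> 10
  [32, -41, 31, -31, 12, -23, -25, -37, -36] -> [32, -41, 31, -31, 12, -23, -25, -37, -36] -> [-36, -37, -25, -23, 12, -31, 31, -41, 32] -> 9
  [34, 45, 27, -18, 44, -34] -> [34, 45, 27, -18, 44, -34] -> [-34, 44, -18, 27, 45, 34] -> 6
  [28, 17, -2, -31, -2, 3, 25, -41, -13, -41] -> [28, 17, -2, -31, 3, 25, -41, -13] -> [-13, -41, 25, 3, -31, -2, 17, 28] -> 8
  [35, -24, -26, -6, 32, -47, -9, -5, 45, 37] -> [35, -24, -26, -6, 32, -47, -9, -5, 45, 37] -> [37, 45, -5, -9, -47, 32, -6, -26, -24, 35] -> 10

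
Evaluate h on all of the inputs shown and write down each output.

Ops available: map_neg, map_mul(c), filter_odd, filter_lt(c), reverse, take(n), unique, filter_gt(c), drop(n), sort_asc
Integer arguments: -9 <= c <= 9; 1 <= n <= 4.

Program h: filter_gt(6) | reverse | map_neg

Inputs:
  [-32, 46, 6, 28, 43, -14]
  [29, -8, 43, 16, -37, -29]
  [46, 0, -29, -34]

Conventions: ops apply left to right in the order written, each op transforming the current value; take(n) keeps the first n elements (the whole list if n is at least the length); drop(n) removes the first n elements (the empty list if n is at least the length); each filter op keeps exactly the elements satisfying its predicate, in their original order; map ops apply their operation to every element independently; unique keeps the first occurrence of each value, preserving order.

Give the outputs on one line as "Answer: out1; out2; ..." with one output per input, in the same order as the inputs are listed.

Execution, op by op:
  [-32, 46, 6, 28, 43, -14] -> [46, 28, 43] -> [43, 28, 46] -> [-43, -28, -46]
  [29, -8, 43, 16, -37, -29] -> [29, 43, 16] -> [16, 43, 29] -> [-16, -43, -29]
  [46, 0, -29, -34] -> [46] -> [46] -> [-46]

[-43, -28, -46]; [-16, -43, -29]; [-46]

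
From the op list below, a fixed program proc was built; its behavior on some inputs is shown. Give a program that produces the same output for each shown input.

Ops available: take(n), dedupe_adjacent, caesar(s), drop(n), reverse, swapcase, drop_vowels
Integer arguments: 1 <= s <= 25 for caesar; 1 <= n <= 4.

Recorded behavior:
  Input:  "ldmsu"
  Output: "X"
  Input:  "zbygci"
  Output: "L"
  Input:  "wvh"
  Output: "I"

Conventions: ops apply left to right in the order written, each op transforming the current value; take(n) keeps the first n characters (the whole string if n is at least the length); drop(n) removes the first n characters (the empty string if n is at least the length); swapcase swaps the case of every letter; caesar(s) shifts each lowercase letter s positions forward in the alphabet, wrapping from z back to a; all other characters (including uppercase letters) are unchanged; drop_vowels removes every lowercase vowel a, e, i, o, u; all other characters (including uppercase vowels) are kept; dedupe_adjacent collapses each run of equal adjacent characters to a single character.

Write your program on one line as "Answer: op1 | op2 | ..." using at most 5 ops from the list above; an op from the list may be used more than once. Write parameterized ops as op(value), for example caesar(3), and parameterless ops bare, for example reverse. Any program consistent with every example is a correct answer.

take(1) | caesar(22) | caesar(16) | swapcase

Check, running the answer program on each example:
  "ldmsu" -> "l" -> "h" -> "x" -> "X"
  "zbygci" -> "z" -> "v" -> "l" -> "L"
  "wvh" -> "w" -> "s" -> "i" -> "I"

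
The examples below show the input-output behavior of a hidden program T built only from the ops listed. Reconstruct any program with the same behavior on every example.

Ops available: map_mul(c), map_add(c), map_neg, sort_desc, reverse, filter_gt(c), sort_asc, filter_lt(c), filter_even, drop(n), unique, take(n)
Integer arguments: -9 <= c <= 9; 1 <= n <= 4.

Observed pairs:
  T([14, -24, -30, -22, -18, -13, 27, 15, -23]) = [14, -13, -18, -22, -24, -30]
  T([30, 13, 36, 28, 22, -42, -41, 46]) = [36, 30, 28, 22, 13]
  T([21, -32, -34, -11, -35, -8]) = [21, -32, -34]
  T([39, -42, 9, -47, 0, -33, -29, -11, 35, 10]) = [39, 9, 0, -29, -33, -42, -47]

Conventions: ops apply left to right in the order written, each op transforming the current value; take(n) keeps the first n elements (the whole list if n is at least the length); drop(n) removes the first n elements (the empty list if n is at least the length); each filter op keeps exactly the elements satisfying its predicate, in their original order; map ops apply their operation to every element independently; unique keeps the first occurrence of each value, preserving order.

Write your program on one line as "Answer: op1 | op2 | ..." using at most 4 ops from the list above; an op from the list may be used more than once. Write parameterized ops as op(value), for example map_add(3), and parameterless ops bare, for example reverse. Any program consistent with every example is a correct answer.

reverse | drop(3) | sort_desc

Check, running the answer program on each example:
  [14, -24, -30, -22, -18, -13, 27, 15, -23] -> [-23, 15, 27, -13, -18, -22, -30, -24, 14] -> [-13, -18, -22, -30, -24, 14] -> [14, -13, -18, -22, -24, -30]
  [30, 13, 36, 28, 22, -42, -41, 46] -> [46, -41, -42, 22, 28, 36, 13, 30] -> [22, 28, 36, 13, 30] -> [36, 30, 28, 22, 13]
  [21, -32, -34, -11, -35, -8] -> [-8, -35, -11, -34, -32, 21] -> [-34, -32, 21] -> [21, -32, -34]
  [39, -42, 9, -47, 0, -33, -29, -11, 35, 10] -> [10, 35, -11, -29, -33, 0, -47, 9, -42, 39] -> [-29, -33, 0, -47, 9, -42, 39] -> [39, 9, 0, -29, -33, -42, -47]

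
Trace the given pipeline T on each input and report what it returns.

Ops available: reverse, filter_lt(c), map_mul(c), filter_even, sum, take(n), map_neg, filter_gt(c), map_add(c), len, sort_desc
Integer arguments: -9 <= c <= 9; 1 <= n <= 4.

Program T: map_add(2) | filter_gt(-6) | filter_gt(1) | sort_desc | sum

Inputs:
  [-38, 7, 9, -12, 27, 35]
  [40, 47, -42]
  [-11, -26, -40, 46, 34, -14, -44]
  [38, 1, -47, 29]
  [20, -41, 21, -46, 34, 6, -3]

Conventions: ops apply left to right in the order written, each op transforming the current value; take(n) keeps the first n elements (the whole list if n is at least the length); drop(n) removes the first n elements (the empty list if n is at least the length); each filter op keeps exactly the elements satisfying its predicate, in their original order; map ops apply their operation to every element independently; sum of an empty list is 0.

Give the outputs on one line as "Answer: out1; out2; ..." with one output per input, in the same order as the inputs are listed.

Execution, op by op:
  [-38, 7, 9, -12, 27, 35] -> [-36, 9, 11, -10, 29, 37] -> [9, 11, 29, 37] -> [9, 11, 29, 37] -> [37, 29, 11, 9] -> 86
  [40, 47, -42] -> [42, 49, -40] -> [42, 49] -> [42, 49] -> [49, 42] -> 91
  [-11, -26, -40, 46, 34, -14, -44] -> [-9, -24, -38, 48, 36, -12, -42] -> [48, 36] -> [48, 36] -> [48, 36] -> 84
  [38, 1, -47, 29] -> [40, 3, -45, 31] -> [40, 3, 31] -> [40, 3, 31] -> [40, 31, 3] -> 74
  [20, -41, 21, -46, 34, 6, -3] -> [22, -39, 23, -44, 36, 8, -1] -> [22, 23, 36, 8, -1] -> [22, 23, 36, 8] -> [36, 23, 22, 8] -> 89

86; 91; 84; 74; 89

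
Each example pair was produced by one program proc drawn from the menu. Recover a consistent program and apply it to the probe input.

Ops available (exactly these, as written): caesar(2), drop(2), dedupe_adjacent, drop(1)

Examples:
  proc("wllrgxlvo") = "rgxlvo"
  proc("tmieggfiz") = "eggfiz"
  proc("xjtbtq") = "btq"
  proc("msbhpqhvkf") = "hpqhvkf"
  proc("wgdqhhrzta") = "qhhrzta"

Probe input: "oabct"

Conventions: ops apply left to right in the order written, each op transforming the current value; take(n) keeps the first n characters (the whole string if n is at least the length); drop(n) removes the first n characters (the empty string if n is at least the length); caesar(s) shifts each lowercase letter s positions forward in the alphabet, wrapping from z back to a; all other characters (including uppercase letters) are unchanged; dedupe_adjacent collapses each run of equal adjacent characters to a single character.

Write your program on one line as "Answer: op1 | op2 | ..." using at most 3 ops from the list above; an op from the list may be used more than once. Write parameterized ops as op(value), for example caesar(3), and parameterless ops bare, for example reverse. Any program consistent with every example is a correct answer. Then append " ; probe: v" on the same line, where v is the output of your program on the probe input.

drop(1) | drop(2) ; probe: "ct"

Check, running the answer program on each example:
  "wllrgxlvo" -> "llrgxlvo" -> "rgxlvo"
  "tmieggfiz" -> "mieggfiz" -> "eggfiz"
  "xjtbtq" -> "jtbtq" -> "btq"
  "msbhpqhvkf" -> "sbhpqhvkf" -> "hpqhvkf"
  "wgdqhhrzta" -> "gdqhhrzta" -> "qhhrzta"
  probe: "oabct" -> "abct" -> "ct"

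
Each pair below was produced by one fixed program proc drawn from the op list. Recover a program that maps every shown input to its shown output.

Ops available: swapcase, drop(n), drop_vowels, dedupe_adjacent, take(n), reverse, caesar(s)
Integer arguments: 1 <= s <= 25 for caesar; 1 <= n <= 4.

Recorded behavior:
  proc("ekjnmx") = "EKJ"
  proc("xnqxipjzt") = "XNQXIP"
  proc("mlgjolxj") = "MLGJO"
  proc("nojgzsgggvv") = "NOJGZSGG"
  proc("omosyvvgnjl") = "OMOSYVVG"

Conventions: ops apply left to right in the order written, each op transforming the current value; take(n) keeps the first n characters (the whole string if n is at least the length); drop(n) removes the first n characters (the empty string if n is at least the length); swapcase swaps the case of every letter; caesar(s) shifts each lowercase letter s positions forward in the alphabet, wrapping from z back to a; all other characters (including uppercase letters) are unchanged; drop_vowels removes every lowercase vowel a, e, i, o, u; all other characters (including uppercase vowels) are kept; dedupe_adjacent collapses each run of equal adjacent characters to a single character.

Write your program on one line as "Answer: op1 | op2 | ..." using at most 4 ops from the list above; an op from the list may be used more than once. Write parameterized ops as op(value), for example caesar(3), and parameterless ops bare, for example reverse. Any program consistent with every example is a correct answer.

reverse | drop(3) | reverse | swapcase

Check, running the answer program on each example:
  "ekjnmx" -> "xmnjke" -> "jke" -> "ekj" -> "EKJ"
  "xnqxipjzt" -> "tzjpixqnx" -> "pixqnx" -> "xnqxip" -> "XNQXIP"
  "mlgjolxj" -> "jxlojglm" -> "ojglm" -> "mlgjo" -> "MLGJO"
  "nojgzsgggvv" -> "vvgggszgjon" -> "ggszgjon" -> "nojgzsgg" -> "NOJGZSGG"
  "omosyvvgnjl" -> "ljngvvysomo" -> "gvvysomo" -> "omosyvvg" -> "OMOSYVVG"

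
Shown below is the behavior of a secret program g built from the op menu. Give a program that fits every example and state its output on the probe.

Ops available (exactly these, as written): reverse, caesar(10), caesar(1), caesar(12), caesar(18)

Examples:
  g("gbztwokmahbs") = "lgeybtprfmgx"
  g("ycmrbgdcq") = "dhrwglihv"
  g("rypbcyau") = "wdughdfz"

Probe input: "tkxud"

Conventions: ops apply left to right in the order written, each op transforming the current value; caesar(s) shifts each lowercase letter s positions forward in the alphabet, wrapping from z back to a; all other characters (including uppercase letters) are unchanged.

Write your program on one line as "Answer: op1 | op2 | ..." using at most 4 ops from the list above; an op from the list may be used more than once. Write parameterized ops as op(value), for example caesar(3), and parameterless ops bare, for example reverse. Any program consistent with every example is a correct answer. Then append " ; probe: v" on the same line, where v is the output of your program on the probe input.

caesar(12) | caesar(18) | caesar(1) ; probe: "ypczi"

Check, running the answer program on each example:
  "gbztwokmahbs" -> "snlfiawymtne" -> "kfdxasoqelfw" -> "lgeybtprfmgx"
  "ycmrbgdcq" -> "koydnspoc" -> "cgqvfkhgu" -> "dhrwglihv"
  "rypbcyau" -> "dkbnokmg" -> "vctfgcey" -> "wdughdfz"
  probe: "tkxud" -> "fwjgp" -> "xobyh" -> "ypczi"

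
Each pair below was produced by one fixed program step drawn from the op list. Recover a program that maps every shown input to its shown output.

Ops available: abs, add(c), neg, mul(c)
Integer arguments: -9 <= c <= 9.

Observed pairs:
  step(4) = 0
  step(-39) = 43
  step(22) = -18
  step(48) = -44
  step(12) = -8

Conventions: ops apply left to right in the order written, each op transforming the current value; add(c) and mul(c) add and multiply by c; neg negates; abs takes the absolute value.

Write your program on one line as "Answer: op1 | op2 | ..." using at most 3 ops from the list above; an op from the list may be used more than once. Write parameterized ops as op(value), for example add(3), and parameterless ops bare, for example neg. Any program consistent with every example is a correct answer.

neg | add(4)

Check, running the answer program on each example:
  4 -> -4 -> 0
  -39 -> 39 -> 43
  22 -> -22 -> -18
  48 -> -48 -> -44
  12 -> -12 -> -8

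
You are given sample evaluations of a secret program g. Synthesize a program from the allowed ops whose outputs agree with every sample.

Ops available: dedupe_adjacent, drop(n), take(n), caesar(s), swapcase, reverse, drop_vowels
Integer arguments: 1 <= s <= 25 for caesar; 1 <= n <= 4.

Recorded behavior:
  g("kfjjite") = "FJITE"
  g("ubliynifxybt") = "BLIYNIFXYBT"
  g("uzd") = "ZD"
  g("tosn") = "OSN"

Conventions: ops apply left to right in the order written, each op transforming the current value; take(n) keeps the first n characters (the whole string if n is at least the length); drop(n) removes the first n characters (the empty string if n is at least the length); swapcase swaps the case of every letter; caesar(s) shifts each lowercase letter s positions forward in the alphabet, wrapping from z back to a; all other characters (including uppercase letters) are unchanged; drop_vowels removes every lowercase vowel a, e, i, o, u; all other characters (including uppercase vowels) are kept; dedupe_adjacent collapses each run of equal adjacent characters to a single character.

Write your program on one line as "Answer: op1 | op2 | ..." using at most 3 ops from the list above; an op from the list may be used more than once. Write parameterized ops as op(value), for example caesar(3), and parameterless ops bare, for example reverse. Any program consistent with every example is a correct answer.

swapcase | dedupe_adjacent | drop(1)

Check, running the answer program on each example:
  "kfjjite" -> "KFJJITE" -> "KFJITE" -> "FJITE"
  "ubliynifxybt" -> "UBLIYNIFXYBT" -> "UBLIYNIFXYBT" -> "BLIYNIFXYBT"
  "uzd" -> "UZD" -> "UZD" -> "ZD"
  "tosn" -> "TOSN" -> "TOSN" -> "OSN"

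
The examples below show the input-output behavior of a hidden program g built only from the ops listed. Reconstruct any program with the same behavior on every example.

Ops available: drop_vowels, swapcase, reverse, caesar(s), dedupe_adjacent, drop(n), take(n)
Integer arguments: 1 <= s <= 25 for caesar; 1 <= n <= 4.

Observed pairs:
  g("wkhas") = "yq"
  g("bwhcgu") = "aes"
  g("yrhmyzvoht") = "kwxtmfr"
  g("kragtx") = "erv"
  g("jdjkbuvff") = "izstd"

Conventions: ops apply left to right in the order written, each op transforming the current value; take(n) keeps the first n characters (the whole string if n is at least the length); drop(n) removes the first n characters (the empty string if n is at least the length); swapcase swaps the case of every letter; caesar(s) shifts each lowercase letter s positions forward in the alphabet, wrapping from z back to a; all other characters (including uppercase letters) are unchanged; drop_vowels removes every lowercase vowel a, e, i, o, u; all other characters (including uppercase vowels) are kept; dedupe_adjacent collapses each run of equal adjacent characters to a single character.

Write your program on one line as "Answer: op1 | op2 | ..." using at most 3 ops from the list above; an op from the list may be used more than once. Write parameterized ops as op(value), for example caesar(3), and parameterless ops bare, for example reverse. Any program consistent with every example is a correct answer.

caesar(24) | dedupe_adjacent | drop(3)

Check, running the answer program on each example:
  "wkhas" -> "uifyq" -> "uifyq" -> "yq"
  "bwhcgu" -> "zufaes" -> "zufaes" -> "aes"
  "yrhmyzvoht" -> "wpfkwxtmfr" -> "wpfkwxtmfr" -> "kwxtmfr"
  "kragtx" -> "ipyerv" -> "ipyerv" -> "erv"
  "jdjkbuvff" -> "hbhizstdd" -> "hbhizstd" -> "izstd"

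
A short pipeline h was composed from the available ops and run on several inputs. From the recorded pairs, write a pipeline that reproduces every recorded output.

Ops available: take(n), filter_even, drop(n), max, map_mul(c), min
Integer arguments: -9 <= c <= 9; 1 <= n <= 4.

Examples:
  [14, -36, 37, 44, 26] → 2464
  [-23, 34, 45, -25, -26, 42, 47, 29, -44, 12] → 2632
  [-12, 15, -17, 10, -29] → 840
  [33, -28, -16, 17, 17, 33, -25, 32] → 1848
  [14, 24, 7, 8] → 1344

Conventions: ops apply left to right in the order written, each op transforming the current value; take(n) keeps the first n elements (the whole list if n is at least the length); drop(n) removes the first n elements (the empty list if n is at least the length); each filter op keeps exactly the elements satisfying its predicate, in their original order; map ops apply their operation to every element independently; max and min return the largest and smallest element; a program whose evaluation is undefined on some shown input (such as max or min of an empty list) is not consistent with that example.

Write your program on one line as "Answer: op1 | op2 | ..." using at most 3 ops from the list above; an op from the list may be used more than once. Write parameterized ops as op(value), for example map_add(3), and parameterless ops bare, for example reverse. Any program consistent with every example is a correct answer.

map_mul(8) | map_mul(7) | max

Check, running the answer program on each example:
  [14, -36, 37, 44, 26] -> [112, -288, 296, 352, 208] -> [784, -2016, 2072, 2464, 1456] -> 2464
  [-23, 34, 45, -25, -26, 42, 47, 29, -44, 12] -> [-184, 272, 360, -200, -208, 336, 376, 232, -352, 96] -> [-1288, 1904, 2520, -1400, -1456, 2352, 2632, 1624, -2464, 672] -> 2632
  [-12, 15, -17, 10, -29] -> [-96, 120, -136, 80, -232] -> [-672, 840, -952, 560, -1624] -> 840
  [33, -28, -16, 17, 17, 33, -25, 32] -> [264, -224, -128, 136, 136, 264, -200, 256] -> [1848, -1568, -896, 952, 952, 1848, -1400, 1792] -> 1848
  [14, 24, 7, 8] -> [112, 192, 56, 64] -> [784, 1344, 392, 448] -> 1344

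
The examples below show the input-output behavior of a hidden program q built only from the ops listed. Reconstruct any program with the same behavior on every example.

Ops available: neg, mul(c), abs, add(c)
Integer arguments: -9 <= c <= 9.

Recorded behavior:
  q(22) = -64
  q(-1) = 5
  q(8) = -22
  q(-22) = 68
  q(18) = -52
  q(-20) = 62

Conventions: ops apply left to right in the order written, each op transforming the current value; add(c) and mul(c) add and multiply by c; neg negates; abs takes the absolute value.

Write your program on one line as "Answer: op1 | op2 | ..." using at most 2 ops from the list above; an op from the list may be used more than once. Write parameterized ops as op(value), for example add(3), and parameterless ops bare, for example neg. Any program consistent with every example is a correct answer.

mul(-3) | add(2)

Check, running the answer program on each example:
  22 -> -66 -> -64
  -1 -> 3 -> 5
  8 -> -24 -> -22
  -22 -> 66 -> 68
  18 -> -54 -> -52
  -20 -> 60 -> 62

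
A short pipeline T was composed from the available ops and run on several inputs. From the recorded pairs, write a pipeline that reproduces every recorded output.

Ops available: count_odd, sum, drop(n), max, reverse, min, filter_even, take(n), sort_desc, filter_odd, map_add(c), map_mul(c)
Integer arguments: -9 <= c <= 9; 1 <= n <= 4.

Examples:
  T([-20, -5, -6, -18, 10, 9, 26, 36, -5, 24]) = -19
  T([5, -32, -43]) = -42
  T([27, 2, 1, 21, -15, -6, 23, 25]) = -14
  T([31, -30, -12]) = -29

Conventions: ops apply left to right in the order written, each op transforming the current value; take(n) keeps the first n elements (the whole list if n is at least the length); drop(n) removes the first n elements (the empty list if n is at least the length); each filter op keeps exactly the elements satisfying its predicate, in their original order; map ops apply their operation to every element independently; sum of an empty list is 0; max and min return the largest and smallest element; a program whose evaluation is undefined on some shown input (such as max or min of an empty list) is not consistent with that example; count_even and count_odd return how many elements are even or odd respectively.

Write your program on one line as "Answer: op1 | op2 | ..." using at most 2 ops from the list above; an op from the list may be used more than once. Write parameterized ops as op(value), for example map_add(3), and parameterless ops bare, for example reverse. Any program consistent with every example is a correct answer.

map_add(1) | min

Check, running the answer program on each example:
  [-20, -5, -6, -18, 10, 9, 26, 36, -5, 24] -> [-19, -4, -5, -17, 11, 10, 27, 37, -4, 25] -> -19
  [5, -32, -43] -> [6, -31, -42] -> -42
  [27, 2, 1, 21, -15, -6, 23, 25] -> [28, 3, 2, 22, -14, -5, 24, 26] -> -14
  [31, -30, -12] -> [32, -29, -11] -> -29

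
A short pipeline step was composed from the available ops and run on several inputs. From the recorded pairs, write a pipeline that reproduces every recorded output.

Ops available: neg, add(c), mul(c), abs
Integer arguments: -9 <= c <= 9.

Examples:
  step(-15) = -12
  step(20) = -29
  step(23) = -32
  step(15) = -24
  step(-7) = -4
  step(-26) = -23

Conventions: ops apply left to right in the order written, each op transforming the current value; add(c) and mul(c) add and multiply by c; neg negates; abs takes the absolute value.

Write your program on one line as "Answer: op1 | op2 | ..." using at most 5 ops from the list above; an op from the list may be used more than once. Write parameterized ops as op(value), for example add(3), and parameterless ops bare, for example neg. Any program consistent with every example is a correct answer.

add(6) | abs | neg | add(-9) | add(6)

Check, running the answer program on each example:
  -15 -> -9 -> 9 -> -9 -> -18 -> -12
  20 -> 26 -> 26 -> -26 -> -35 -> -29
  23 -> 29 -> 29 -> -29 -> -38 -> -32
  15 -> 21 -> 21 -> -21 -> -30 -> -24
  -7 -> -1 -> 1 -> -1 -> -10 -> -4
  -26 -> -20 -> 20 -> -20 -> -29 -> -23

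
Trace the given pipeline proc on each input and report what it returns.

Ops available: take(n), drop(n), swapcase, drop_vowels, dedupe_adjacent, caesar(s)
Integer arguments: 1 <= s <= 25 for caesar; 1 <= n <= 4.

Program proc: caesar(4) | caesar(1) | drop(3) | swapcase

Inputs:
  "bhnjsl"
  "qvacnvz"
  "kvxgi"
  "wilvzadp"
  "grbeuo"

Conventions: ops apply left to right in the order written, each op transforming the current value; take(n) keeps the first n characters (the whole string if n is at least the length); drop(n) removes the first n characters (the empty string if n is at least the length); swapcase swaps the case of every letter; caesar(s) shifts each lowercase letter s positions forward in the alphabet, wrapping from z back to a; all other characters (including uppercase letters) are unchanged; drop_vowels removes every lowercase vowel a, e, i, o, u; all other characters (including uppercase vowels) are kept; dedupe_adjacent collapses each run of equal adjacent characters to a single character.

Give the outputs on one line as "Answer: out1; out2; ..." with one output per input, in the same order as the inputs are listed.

"OXQ"; "HSAE"; "LN"; "AEFIU"; "JZT"

Execution, op by op:
  "bhnjsl" -> "flrnwp" -> "gmsoxq" -> "oxq" -> "OXQ"
  "qvacnvz" -> "uzegrzd" -> "vafhsae" -> "hsae" -> "HSAE"
  "kvxgi" -> "ozbkm" -> "pacln" -> "ln" -> "LN"
  "wilvzadp" -> "ampzdeht" -> "bnqaefiu" -> "aefiu" -> "AEFIU"
  "grbeuo" -> "kvfiys" -> "lwgjzt" -> "jzt" -> "JZT"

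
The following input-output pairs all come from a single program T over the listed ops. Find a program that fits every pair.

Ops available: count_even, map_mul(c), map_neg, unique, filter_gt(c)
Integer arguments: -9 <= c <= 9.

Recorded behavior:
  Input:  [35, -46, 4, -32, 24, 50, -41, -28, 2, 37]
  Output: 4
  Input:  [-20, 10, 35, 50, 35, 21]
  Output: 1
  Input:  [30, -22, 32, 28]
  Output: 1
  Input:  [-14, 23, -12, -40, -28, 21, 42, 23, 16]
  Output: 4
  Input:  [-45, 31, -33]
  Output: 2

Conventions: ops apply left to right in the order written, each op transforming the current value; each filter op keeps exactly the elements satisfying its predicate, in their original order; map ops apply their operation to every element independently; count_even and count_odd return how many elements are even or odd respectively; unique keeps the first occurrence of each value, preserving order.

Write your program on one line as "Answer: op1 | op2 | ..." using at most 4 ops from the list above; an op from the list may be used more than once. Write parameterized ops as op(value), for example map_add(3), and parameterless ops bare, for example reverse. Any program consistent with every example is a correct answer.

map_neg | filter_gt(-1) | map_mul(2) | count_even

Check, running the answer program on each example:
  [35, -46, 4, -32, 24, 50, -41, -28, 2, 37] -> [-35, 46, -4, 32, -24, -50, 41, 28, -2, -37] -> [46, 32, 41, 28] -> [92, 64, 82, 56] -> 4
  [-20, 10, 35, 50, 35, 21] -> [20, -10, -35, -50, -35, -21] -> [20] -> [40] -> 1
  [30, -22, 32, 28] -> [-30, 22, -32, -28] -> [22] -> [44] -> 1
  [-14, 23, -12, -40, -28, 21, 42, 23, 16] -> [14, -23, 12, 40, 28, -21, -42, -23, -16] -> [14, 12, 40, 28] -> [28, 24, 80, 56] -> 4
  [-45, 31, -33] -> [45, -31, 33] -> [45, 33] -> [90, 66] -> 2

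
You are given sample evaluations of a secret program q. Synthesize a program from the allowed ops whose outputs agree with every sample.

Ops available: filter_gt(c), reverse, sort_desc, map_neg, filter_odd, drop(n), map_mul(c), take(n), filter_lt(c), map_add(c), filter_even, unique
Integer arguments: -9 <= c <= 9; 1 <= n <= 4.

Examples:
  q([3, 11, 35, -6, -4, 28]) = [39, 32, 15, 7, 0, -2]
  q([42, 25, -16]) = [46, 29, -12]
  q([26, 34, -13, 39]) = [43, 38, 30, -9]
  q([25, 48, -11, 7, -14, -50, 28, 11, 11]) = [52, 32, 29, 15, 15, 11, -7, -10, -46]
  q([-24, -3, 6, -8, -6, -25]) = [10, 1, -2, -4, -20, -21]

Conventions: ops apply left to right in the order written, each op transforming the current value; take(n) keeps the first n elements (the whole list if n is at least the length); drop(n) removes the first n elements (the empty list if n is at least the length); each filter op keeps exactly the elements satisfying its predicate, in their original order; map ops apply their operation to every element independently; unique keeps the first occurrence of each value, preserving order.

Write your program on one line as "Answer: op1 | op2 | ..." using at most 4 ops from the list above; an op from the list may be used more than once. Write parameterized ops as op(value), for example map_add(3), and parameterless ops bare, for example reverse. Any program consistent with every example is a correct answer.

sort_desc | map_neg | map_add(-4) | map_neg

Check, running the answer program on each example:
  [3, 11, 35, -6, -4, 28] -> [35, 28, 11, 3, -4, -6] -> [-35, -28, -11, -3, 4, 6] -> [-39, -32, -15, -7, 0, 2] -> [39, 32, 15, 7, 0, -2]
  [42, 25, -16] -> [42, 25, -16] -> [-42, -25, 16] -> [-46, -29, 12] -> [46, 29, -12]
  [26, 34, -13, 39] -> [39, 34, 26, -13] -> [-39, -34, -26, 13] -> [-43, -38, -30, 9] -> [43, 38, 30, -9]
  [25, 48, -11, 7, -14, -50, 28, 11, 11] -> [48, 28, 25, 11, 11, 7, -11, -14, -50] -> [-48, -28, -25, -11, -11, -7, 11, 14, 50] -> [-52, -32, -29, -15, -15, -11, 7, 10, 46] -> [52, 32, 29, 15, 15, 11, -7, -10, -46]
  [-24, -3, 6, -8, -6, -25] -> [6, -3, -6, -8, -24, -25] -> [-6, 3, 6, 8, 24, 25] -> [-10, -1, 2, 4, 20, 21] -> [10, 1, -2, -4, -20, -21]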